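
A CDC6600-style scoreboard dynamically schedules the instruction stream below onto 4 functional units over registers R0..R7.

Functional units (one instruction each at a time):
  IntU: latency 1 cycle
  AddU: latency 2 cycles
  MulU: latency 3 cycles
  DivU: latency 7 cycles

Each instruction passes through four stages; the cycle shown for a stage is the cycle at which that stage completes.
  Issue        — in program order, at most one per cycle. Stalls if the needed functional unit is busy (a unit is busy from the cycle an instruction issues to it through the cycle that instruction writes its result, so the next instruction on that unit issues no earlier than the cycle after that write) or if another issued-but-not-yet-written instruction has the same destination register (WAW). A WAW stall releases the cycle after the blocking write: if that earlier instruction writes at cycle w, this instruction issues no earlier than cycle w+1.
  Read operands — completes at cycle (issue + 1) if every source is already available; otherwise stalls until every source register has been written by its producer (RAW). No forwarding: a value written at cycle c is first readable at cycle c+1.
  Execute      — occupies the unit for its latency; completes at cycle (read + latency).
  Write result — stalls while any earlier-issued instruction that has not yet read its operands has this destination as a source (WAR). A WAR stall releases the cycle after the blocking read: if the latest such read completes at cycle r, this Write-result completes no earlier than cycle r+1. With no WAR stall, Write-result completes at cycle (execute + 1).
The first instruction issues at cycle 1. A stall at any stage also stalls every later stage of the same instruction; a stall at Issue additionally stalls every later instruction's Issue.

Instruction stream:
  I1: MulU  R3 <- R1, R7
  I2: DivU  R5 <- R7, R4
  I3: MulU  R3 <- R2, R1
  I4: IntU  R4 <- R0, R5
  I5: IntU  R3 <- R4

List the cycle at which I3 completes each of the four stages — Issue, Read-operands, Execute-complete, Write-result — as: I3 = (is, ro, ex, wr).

I1 -> (1, 2, 5, 6)
I2 -> (2, 3, 10, 11)
I3 -> (7, 8, 11, 12)  // struct: MulU busy until I1 writes@6
I4 -> (8, 12, 13, 14)  // RAW R5: wait I2 write@11
I5 -> (15, 16, 17, 18)  // struct: IntU busy until I4 writes@14

I3 = (7, 8, 11, 12)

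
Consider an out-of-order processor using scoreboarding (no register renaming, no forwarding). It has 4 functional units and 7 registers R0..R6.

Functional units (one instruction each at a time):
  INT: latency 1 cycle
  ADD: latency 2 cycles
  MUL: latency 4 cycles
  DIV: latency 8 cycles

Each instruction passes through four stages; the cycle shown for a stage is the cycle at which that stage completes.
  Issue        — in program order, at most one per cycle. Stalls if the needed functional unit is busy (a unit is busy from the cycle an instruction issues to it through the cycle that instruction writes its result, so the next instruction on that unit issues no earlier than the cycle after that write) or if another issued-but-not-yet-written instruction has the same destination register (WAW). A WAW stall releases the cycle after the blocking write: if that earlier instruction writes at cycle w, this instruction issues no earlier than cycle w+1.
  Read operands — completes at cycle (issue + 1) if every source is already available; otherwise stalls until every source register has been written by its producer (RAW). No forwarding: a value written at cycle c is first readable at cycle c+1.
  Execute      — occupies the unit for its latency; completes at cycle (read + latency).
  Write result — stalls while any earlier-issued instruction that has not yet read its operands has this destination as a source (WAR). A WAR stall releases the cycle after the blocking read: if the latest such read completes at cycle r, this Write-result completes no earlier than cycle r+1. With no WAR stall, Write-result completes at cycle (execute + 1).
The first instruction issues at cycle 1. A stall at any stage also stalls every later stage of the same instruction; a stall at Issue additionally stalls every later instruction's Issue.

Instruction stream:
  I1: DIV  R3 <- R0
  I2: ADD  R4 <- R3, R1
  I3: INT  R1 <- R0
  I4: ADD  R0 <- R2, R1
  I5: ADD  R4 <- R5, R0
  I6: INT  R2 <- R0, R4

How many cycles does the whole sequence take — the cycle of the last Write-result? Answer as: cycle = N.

c1: issue I1 (DIV)
c2: I1 read-ops · issue I2 (ADD)
c3: issue I3 (INT)
c4: I3 read-ops
c5: I3 finished on INT
c10: I1 finished on DIV
c11: I1→R3
c12: I2 read-ops
c13: I3→R1
c14: I2 finished on ADD
c15: I2→R4
c16: issue I4 (ADD)
c17: I4 read-ops
c19: I4 finished on ADD
c20: I4→R0
c21: issue I5 (ADD)
c22: I5 read-ops · issue I6 (INT)
c24: I5 finished on ADD
c25: I5→R4
c26: I6 read-ops
c27: I6 finished on INT
c28: I6→R2

cycle = 28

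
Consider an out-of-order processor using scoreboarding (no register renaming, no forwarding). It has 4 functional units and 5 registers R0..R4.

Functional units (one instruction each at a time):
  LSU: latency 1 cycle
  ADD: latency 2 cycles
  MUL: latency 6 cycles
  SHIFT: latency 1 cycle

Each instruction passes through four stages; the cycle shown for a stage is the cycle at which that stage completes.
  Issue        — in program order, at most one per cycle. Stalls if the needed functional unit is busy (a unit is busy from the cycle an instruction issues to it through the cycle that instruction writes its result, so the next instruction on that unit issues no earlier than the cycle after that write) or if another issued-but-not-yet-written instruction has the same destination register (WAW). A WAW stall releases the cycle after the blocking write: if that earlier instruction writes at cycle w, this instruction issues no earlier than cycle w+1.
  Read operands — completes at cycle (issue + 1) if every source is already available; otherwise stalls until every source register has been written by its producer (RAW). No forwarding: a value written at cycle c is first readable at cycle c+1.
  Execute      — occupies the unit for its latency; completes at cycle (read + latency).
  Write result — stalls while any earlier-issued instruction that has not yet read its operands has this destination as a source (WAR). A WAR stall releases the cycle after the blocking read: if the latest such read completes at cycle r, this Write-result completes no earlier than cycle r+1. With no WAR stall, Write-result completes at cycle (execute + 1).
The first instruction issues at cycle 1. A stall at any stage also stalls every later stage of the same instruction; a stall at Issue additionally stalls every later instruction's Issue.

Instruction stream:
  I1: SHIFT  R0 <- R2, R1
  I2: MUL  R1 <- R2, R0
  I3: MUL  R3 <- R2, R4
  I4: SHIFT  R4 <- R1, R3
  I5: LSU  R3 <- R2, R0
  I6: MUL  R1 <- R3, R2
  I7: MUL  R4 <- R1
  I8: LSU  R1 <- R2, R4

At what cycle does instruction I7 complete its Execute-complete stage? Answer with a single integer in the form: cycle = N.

1) issue 1, read 2, done 3, write 4
2) issue 2, read 5, done 11, write 12  <RAW R0: wait I1 write@4>
3) issue 13, read 14, done 20, write 21  <struct: MUL busy until I2 writes@12>
4) issue 14, read 22, done 23, write 24  <RAW R3: wait I3 write@21>
5) issue 22, read 23, done 24, write 25  <WAW R3: wait I3 write@21>
6) issue 23, read 26, done 32, write 33  <RAW R3: wait I5 write@25>
7) issue 34, read 35, done 41, write 42  <struct: MUL busy until I6 writes@33>
8) issue 35, read 43, done 44, write 45  <RAW R4: wait I7 write@42>

cycle = 41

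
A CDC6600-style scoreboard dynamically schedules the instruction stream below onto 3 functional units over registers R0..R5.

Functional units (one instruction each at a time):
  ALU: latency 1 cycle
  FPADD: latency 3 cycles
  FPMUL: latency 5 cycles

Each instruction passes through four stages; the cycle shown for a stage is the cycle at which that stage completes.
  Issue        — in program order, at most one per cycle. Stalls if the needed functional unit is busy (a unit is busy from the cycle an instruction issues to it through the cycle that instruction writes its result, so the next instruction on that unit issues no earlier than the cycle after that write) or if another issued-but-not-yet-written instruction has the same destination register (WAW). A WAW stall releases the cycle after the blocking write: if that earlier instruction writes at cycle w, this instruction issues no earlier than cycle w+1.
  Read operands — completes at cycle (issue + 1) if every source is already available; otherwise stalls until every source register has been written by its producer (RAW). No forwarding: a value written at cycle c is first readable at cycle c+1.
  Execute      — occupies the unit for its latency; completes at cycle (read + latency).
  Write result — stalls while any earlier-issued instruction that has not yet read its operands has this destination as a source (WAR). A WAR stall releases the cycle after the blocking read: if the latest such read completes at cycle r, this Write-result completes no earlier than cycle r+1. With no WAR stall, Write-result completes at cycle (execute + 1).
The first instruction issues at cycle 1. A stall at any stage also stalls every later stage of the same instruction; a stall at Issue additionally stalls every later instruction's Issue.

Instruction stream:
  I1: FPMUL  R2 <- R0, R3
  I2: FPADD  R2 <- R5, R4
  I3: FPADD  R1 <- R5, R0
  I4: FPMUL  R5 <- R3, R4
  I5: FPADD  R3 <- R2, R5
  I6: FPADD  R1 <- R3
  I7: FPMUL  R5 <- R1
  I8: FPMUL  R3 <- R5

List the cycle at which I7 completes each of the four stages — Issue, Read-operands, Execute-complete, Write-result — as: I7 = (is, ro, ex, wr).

I1: IS=1 RO=2 EX=7 WR=8
I2: IS=9 RO=10 EX=13 WR=14  [WAW R2: wait I1 write@8]
I3: IS=15 RO=16 EX=19 WR=20  [struct: FPADD busy until I2 writes@14]
I4: IS=16 RO=17 EX=22 WR=23
I5: IS=21 RO=24 EX=27 WR=28  [struct: FPADD busy until I3 writes@20; RAW R5: wait I4 write@23]
I6: IS=29 RO=30 EX=33 WR=34  [struct: FPADD busy until I5 writes@28]
I7: IS=30 RO=35 EX=40 WR=41  [RAW R1: wait I6 write@34]
I8: IS=42 RO=43 EX=48 WR=49  [struct: FPMUL busy until I7 writes@41]

I7 = (30, 35, 40, 41)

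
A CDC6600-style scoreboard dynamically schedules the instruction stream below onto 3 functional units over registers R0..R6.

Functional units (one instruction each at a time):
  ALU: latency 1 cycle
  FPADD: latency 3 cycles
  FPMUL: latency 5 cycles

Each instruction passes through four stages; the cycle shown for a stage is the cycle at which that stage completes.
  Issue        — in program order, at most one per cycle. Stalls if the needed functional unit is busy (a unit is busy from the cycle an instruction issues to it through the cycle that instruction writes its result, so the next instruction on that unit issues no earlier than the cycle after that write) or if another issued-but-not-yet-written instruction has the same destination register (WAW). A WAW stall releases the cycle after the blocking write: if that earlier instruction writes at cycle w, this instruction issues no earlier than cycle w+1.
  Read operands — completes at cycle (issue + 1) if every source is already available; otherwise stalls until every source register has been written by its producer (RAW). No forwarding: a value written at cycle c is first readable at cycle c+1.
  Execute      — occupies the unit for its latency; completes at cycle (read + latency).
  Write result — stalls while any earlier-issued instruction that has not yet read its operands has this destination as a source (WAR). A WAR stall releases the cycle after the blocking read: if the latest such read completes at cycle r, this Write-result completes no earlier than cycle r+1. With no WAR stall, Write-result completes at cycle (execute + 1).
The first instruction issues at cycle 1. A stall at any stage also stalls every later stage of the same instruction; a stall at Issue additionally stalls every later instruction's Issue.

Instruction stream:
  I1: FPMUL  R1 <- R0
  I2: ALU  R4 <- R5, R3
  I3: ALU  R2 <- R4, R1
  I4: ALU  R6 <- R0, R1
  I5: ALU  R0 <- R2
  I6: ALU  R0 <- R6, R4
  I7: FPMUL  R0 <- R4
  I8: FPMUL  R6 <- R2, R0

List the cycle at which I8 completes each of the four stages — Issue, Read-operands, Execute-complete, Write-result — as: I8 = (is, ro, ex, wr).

  I1 | 1 | 2 | 7 | 8
  I2 | 2 | 3 | 4 | 5
  I3 | 6 | 9 | 10 | 11   struct: ALU busy until I2 writes@5 · RAW R1: wait I1 write@8
  I4 | 12 | 13 | 14 | 15   struct: ALU busy until I3 writes@11
  I5 | 16 | 17 | 18 | 19   struct: ALU busy until I4 writes@15
  I6 | 20 | 21 | 22 | 23   struct: ALU busy until I5 writes@19
  I7 | 24 | 25 | 30 | 31   WAW R0: wait I6 write@23
  I8 | 32 | 33 | 38 | 39   struct: FPMUL busy until I7 writes@31

I8 = (32, 33, 38, 39)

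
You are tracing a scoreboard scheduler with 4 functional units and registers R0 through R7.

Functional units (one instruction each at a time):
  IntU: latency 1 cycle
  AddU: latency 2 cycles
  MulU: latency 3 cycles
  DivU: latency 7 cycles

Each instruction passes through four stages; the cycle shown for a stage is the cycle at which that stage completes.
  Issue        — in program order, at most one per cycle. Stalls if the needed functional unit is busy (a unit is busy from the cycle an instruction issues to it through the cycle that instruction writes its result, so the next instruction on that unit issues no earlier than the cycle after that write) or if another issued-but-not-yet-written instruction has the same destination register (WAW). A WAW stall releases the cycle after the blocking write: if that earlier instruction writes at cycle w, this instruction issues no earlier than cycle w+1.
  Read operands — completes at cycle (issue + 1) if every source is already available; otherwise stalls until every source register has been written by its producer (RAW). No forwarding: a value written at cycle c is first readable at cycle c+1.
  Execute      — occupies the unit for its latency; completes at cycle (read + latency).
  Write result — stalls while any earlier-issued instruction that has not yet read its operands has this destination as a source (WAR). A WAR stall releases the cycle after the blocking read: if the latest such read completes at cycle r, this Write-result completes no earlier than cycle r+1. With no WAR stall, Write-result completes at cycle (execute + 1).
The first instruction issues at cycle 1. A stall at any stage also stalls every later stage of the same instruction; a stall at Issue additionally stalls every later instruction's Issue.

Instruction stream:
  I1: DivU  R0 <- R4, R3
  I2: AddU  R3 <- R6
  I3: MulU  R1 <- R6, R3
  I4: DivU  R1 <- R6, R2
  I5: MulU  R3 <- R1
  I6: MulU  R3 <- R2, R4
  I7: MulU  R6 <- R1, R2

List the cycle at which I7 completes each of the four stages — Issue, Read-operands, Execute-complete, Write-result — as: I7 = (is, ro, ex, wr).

  I1 | 1 | 2 | 9 | 10
  I2 | 2 | 3 | 5 | 6
  I3 | 3 | 7 | 10 | 11   RAW R3: wait I2 write@6
  I4 | 12 | 13 | 20 | 21   WAW R1: wait I3 write@11
  I5 | 13 | 22 | 25 | 26   RAW R1: wait I4 write@21
  I6 | 27 | 28 | 31 | 32   struct: MulU busy until I5 writes@26
  I7 | 33 | 34 | 37 | 38   struct: MulU busy until I6 writes@32

I7 = (33, 34, 37, 38)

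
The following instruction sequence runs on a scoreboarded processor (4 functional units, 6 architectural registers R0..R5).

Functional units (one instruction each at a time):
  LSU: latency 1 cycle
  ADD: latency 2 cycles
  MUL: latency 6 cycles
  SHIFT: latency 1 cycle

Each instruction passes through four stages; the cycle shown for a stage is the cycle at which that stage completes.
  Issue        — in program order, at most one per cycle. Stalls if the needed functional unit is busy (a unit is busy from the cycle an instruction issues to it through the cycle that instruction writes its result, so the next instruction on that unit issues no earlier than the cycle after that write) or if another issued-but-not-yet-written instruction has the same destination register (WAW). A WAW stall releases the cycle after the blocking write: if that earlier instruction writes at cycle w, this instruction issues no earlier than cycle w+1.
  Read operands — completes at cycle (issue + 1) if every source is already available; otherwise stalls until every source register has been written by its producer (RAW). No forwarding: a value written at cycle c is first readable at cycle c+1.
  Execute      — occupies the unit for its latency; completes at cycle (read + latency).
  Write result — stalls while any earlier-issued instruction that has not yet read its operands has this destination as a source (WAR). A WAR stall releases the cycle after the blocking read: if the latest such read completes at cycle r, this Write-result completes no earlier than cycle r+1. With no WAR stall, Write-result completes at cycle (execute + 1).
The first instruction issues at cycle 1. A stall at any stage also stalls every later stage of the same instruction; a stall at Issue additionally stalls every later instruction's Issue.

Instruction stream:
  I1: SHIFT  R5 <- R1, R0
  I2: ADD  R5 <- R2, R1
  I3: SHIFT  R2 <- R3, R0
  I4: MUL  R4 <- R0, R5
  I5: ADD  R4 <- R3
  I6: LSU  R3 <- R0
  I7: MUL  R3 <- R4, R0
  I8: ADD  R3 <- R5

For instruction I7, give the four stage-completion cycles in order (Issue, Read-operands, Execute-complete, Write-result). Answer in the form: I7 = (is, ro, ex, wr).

c1: I1→SHIFT
c2: I1 RO
c3: I1 EX
c4: I1 WR R5
c5: I2→ADD
c6: I2 RO · I3→SHIFT
c7: I3 RO · I4→MUL
c8: I2 EX · I3 EX
c9: I2 WR R5 · I3 WR R2
c10: I4 RO
c16: I4 EX
c17: I4 WR R4
c18: I5→ADD
c19: I5 RO · I6→LSU
c20: I6 RO
c21: I5 EX · I6 EX
c22: I5 WR R4 · I6 WR R3
c23: I7→MUL
c24: I7 RO
c30: I7 EX
c31: I7 WR R3
c32: I8→ADD
c33: I8 RO
c35: I8 EX
c36: I8 WR R3

I7 = (23, 24, 30, 31)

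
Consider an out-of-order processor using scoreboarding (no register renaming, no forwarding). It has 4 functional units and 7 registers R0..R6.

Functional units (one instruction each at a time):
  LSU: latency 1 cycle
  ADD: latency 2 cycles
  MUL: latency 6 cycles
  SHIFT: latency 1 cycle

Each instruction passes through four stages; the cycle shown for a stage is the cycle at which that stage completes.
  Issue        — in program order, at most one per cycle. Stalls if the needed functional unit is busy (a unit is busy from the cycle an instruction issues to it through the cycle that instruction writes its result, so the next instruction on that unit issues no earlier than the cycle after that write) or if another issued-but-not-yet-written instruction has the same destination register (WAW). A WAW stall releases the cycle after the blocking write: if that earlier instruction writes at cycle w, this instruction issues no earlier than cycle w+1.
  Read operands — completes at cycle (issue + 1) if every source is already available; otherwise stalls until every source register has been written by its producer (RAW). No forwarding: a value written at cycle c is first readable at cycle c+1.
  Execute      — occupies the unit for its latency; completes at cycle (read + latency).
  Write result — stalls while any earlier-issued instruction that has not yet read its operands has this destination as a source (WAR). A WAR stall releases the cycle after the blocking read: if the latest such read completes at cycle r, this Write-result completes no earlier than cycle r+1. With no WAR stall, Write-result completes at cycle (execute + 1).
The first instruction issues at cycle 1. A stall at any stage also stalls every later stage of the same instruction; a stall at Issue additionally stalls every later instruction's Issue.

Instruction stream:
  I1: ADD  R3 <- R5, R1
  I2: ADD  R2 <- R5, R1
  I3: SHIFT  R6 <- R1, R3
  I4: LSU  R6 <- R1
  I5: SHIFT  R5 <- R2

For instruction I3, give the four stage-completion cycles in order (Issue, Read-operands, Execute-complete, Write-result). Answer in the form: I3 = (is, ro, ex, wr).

I3 = (7, 8, 9, 10)

I1 -> (1, 2, 4, 5)
I2 -> (6, 7, 9, 10)  // struct: ADD busy until I1 writes@5
I3 -> (7, 8, 9, 10)
I4 -> (11, 12, 13, 14)  // WAW R6: wait I3 write@10
I5 -> (12, 13, 14, 15)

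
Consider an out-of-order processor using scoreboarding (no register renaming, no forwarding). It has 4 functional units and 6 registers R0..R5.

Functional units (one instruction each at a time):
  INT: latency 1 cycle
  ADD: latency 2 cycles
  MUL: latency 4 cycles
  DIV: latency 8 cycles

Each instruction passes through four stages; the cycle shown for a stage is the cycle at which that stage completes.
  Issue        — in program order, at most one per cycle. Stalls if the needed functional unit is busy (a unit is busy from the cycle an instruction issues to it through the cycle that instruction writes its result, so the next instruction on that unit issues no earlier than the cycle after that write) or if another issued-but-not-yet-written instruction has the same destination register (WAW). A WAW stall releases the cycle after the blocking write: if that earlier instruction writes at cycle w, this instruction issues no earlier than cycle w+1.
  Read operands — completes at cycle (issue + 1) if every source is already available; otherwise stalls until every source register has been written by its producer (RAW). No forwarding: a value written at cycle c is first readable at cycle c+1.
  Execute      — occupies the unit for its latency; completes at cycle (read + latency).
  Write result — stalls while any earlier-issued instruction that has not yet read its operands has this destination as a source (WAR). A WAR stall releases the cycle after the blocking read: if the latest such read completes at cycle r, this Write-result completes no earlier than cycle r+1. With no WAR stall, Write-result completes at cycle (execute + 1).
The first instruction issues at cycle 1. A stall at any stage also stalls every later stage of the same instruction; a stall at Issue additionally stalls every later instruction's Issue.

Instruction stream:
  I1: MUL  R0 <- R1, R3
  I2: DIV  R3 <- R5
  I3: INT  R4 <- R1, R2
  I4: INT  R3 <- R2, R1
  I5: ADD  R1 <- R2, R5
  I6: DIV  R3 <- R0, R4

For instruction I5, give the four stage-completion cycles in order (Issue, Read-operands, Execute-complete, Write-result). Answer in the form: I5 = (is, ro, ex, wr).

I5 = (14, 15, 17, 18)

c1: issue I1 (MUL)
c2: I1 read-ops, issue I2 (DIV)
c3: I2 read-ops, issue I3 (INT)
c4: I3 read-ops
c5: I3 finished on INT
c6: I1 finished on MUL, I3→R4
c7: I1→R0
c11: I2 finished on DIV
c12: I2→R3
c13: issue I4 (INT)
c14: I4 read-ops, issue I5 (ADD)
c15: I4 finished on INT, I5 read-ops
c16: I4→R3
c17: I5 finished on ADD, issue I6 (DIV)
c18: I5→R1, I6 read-ops
c26: I6 finished on DIV
c27: I6→R3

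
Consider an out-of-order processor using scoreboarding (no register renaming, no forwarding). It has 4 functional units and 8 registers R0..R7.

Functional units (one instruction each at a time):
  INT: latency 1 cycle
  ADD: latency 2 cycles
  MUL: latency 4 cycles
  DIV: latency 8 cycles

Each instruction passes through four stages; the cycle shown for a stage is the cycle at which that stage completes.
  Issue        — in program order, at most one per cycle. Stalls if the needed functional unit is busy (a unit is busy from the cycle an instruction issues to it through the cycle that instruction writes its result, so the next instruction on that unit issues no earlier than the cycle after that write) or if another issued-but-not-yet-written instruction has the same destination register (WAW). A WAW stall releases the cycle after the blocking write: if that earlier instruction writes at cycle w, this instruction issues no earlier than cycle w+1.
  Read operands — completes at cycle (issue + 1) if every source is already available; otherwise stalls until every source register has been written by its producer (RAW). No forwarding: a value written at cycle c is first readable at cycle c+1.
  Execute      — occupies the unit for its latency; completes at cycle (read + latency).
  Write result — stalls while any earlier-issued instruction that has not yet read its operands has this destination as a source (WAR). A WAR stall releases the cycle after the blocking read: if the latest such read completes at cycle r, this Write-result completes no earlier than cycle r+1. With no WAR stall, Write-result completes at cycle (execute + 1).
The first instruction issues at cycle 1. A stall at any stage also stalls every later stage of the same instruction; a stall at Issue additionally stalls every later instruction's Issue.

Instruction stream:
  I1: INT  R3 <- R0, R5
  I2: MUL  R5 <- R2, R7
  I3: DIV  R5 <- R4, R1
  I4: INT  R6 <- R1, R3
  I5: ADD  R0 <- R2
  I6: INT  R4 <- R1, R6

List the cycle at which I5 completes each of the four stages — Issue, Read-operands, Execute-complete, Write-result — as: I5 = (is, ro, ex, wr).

I5 = (11, 12, 14, 15)

cycle 1: I1 issues→INT
cycle 2: I1 reads | I2 issues→MUL
cycle 3: I1 exec-done | I2 reads
cycle 4: I1 writes R3
cycle 7: I2 exec-done
cycle 8: I2 writes R5
cycle 9: I3 issues→DIV
cycle 10: I3 reads | I4 issues→INT
cycle 11: I4 reads | I5 issues→ADD
cycle 12: I4 exec-done | I5 reads
cycle 13: I4 writes R6
cycle 14: I5 exec-done | I6 issues→INT
cycle 15: I5 writes R0 | I6 reads
cycle 16: I6 exec-done
cycle 17: I6 writes R4
cycle 18: I3 exec-done
cycle 19: I3 writes R5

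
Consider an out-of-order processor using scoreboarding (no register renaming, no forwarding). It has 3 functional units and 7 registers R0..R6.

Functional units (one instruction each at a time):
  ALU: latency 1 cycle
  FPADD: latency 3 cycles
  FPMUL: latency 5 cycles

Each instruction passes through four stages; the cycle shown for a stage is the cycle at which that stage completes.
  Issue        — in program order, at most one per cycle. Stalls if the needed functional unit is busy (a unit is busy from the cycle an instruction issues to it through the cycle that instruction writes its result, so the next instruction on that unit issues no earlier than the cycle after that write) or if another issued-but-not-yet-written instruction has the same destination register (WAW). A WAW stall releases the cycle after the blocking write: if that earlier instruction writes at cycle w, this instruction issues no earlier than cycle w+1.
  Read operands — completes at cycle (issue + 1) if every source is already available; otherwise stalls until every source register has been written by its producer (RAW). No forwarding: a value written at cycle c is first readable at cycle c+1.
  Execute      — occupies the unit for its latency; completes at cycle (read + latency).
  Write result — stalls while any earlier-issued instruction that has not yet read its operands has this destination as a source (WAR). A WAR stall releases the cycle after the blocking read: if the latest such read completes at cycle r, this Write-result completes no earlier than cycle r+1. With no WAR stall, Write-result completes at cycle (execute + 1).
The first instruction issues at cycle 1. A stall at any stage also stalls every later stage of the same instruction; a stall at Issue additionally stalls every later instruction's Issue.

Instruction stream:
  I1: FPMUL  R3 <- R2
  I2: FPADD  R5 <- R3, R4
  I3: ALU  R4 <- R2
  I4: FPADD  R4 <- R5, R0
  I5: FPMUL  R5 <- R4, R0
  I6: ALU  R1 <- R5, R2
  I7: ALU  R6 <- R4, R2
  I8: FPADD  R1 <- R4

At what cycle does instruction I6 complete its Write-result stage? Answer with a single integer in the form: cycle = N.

  I1 | 1 | 2 | 7 | 8
  I2 | 2 | 9 | 12 | 13   RAW R3: wait I1 write@8
  I3 | 3 | 4 | 5 | 10   WAR R4: wait I2 read@9
  I4 | 14 | 15 | 18 | 19   struct: FPADD busy until I2 writes@13
  I5 | 15 | 20 | 25 | 26   RAW R4: wait I4 write@19
  I6 | 16 | 27 | 28 | 29   RAW R5: wait I5 write@26
  I7 | 30 | 31 | 32 | 33   struct: ALU busy until I6 writes@29
  I8 | 31 | 32 | 35 | 36

cycle = 29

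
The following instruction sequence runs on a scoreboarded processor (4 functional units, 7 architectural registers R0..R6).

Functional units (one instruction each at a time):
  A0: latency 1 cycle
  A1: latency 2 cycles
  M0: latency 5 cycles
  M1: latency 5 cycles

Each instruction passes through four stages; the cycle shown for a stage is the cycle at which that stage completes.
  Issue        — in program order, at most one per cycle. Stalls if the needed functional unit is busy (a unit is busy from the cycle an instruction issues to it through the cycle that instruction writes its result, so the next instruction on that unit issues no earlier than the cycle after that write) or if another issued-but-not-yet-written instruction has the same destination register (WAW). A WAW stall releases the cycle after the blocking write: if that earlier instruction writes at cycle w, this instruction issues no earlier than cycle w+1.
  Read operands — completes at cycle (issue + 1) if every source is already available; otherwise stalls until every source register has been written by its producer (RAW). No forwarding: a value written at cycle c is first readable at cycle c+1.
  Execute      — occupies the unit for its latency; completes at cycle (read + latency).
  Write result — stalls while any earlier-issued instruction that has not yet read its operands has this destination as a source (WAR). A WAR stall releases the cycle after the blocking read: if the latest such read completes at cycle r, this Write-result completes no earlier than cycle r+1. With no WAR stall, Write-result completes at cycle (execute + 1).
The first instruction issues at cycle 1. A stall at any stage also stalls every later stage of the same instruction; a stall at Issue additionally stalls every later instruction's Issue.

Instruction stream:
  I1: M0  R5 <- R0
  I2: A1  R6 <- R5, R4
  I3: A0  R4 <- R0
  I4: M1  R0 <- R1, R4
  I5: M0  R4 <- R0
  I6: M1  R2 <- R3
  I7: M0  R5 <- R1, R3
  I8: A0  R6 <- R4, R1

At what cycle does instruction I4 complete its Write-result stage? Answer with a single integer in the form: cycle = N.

cycle = 17

t=1  I1 issues→M0
t=2  I1 reads · I2 issues→A1
t=3  I3 issues→A0
t=4  I3 reads · I4 issues→M1
t=5  I3 exec-done
t=7  I1 exec-done
t=8  I1 writes R5
t=9  I2 reads
t=10  I3 writes R4
t=11  I2 exec-done · I4 reads · I5 issues→M0
t=12  I2 writes R6
t=16  I4 exec-done
t=17  I4 writes R0
t=18  I5 reads · I6 issues→M1
t=19  I6 reads
t=23  I5 exec-done
t=24  I5 writes R4 · I6 exec-done
t=25  I6 writes R2 · I7 issues→M0
t=26  I7 reads · I8 issues→A0
t=27  I8 reads
t=28  I8 exec-done
t=29  I8 writes R6
t=31  I7 exec-done
t=32  I7 writes R5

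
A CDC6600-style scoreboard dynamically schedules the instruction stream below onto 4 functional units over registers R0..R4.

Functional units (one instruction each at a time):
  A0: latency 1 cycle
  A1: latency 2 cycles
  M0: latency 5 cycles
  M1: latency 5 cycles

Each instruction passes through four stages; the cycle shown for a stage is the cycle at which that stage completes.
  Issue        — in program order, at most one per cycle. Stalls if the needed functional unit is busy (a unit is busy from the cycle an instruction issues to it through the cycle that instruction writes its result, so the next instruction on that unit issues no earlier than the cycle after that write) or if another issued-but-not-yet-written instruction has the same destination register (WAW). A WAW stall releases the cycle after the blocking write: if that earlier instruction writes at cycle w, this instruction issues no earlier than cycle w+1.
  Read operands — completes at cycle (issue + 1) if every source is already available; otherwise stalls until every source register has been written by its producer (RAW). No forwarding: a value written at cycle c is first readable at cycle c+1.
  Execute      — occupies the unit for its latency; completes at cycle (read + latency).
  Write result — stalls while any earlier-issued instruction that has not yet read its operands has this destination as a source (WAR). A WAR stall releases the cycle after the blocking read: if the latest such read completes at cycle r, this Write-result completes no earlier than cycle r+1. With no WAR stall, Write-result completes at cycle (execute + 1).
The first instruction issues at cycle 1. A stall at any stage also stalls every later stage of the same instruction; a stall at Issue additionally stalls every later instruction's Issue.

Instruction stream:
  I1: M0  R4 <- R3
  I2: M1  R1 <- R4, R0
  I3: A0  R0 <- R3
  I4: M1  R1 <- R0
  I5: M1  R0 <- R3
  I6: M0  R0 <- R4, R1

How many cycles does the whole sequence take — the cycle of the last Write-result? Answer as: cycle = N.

I1  is:1  ro:2  ex:7  wr:8
I2  is:2  ro:9  ex:14  wr:15  — RAW R4: wait I1 write@8
I3  is:3  ro:4  ex:5  wr:10  — WAR R0: wait I2 read@9
I4  is:16  ro:17  ex:22  wr:23  — struct: M1 busy until I2 writes@15
I5  is:24  ro:25  ex:30  wr:31  — struct: M1 busy until I4 writes@23
I6  is:32  ro:33  ex:38  wr:39  — WAW R0: wait I5 write@31

cycle = 39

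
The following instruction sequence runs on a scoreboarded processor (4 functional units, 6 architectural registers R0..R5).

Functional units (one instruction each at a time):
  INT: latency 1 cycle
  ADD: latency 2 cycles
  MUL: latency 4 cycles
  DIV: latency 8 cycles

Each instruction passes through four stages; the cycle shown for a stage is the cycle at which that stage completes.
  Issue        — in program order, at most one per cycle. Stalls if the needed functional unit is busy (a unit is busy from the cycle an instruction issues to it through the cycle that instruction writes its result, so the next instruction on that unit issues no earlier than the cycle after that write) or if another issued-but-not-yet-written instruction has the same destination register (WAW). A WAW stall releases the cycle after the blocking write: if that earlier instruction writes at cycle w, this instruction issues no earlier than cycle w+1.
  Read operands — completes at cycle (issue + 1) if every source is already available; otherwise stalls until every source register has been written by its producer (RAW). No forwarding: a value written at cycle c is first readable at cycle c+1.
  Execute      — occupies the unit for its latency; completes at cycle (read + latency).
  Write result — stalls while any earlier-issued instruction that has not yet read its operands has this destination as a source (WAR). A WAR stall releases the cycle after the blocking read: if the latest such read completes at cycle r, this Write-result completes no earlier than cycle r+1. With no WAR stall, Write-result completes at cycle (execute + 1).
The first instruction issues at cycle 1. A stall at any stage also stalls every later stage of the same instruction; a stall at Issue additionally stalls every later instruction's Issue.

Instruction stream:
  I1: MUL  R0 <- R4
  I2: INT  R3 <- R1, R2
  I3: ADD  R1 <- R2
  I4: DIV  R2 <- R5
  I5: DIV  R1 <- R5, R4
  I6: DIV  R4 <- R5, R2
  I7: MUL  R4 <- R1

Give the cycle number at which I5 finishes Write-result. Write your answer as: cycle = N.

cycle = 25

cycle 1: I1 issues→MUL
cycle 2: I1 reads · I2 issues→INT
cycle 3: I2 reads · I3 issues→ADD
cycle 4: I2 exec-done · I3 reads · I4 issues→DIV
cycle 5: I2 writes R3 · I4 reads
cycle 6: I1 exec-done · I3 exec-done
cycle 7: I1 writes R0 · I3 writes R1
cycle 13: I4 exec-done
cycle 14: I4 writes R2
cycle 15: I5 issues→DIV
cycle 16: I5 reads
cycle 24: I5 exec-done
cycle 25: I5 writes R1
cycle 26: I6 issues→DIV
cycle 27: I6 reads
cycle 35: I6 exec-done
cycle 36: I6 writes R4
cycle 37: I7 issues→MUL
cycle 38: I7 reads
cycle 42: I7 exec-done
cycle 43: I7 writes R4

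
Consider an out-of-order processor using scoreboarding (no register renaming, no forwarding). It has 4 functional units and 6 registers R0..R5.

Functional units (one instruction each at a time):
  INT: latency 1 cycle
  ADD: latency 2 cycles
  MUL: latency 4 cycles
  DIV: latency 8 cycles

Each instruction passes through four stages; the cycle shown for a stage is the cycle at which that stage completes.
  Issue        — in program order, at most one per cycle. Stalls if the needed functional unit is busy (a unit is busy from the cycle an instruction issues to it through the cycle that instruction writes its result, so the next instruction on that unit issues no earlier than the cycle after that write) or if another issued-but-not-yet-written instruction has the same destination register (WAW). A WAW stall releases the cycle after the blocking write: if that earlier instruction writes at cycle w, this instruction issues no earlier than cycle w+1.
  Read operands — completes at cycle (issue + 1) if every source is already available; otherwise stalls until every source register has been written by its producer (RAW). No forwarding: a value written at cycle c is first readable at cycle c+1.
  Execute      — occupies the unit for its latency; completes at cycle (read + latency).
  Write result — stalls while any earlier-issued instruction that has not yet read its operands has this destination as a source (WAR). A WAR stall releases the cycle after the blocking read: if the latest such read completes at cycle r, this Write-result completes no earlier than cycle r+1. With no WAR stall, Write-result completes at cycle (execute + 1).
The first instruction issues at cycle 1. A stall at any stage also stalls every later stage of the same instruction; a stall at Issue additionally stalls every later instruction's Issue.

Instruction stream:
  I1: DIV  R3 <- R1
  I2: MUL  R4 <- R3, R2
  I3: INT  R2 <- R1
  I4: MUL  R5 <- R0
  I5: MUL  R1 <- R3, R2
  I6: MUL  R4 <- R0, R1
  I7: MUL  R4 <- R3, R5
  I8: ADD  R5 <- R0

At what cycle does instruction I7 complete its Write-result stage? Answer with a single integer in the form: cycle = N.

cycle = 45

1) issue 1, read 2, done 10, write 11
2) issue 2, read 12, done 16, write 17  <RAW R3: wait I1 write@11>
3) issue 3, read 4, done 5, write 13  <WAR R2: wait I2 read@12>
4) issue 18, read 19, done 23, write 24  <struct: MUL busy until I2 writes@17>
5) issue 25, read 26, done 30, write 31  <struct: MUL busy until I4 writes@24>
6) issue 32, read 33, done 37, write 38  <struct: MUL busy until I5 writes@31>
7) issue 39, read 40, done 44, write 45  <struct: MUL busy until I6 writes@38>
8) issue 40, read 41, done 43, write 44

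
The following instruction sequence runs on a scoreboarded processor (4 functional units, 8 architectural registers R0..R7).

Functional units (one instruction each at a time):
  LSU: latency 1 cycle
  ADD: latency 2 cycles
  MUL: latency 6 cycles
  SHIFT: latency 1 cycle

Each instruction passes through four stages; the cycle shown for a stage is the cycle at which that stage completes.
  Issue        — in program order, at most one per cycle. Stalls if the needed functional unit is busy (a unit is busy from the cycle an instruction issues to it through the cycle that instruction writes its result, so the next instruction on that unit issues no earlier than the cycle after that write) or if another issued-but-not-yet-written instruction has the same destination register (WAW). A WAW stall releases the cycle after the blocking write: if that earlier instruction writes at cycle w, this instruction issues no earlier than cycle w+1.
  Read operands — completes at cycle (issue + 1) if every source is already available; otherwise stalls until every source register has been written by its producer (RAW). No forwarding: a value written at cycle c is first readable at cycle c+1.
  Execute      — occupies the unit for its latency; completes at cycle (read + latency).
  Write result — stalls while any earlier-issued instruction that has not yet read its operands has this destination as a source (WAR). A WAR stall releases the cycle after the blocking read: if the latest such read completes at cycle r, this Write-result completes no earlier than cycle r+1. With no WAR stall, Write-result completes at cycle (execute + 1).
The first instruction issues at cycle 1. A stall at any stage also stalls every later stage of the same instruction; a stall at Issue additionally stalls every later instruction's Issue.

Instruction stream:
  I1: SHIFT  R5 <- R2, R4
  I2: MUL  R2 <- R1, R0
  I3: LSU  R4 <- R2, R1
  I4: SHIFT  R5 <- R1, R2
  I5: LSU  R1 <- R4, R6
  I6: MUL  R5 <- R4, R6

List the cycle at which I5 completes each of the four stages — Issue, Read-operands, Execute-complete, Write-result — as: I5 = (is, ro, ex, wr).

I1  is:1  ro:2  ex:3  wr:4
I2  is:2  ro:3  ex:9  wr:10
I3  is:3  ro:11  ex:12  wr:13  — RAW R2: wait I2 write@10
I4  is:5  ro:11  ex:12  wr:13  — struct: SHIFT busy until I1 writes@4, RAW R2: wait I2 write@10
I5  is:14  ro:15  ex:16  wr:17  — struct: LSU busy until I3 writes@13
I6  is:15  ro:16  ex:22  wr:23

I5 = (14, 15, 16, 17)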